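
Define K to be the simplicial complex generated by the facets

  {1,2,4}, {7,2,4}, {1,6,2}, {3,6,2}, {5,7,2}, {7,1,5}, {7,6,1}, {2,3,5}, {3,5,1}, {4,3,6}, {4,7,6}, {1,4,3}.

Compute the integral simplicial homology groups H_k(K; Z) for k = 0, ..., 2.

H_0 ≅ Z,  H_1 ≅ Z/2,  H_2 = 0.

Take the total order 1 < 2 < 3 < 4 < 5 < 6 < 7 on the vertex set. Then K (dimension 2) consists of the simplices:

  0-simplices (7): [1], [2], [3], [4], [5], [6], [7]
  1-simplices (18): [1,2], [1,3], [1,4], [1,5], [1,6], [1,7], [2,3], [2,4], [2,5], [2,6], [2,7], [3,4], [3,5], [3,6], [4,6], [4,7], [5,7], [6,7]
  2-simplices (12): [1,2,4], [1,2,6], [1,3,4], [1,3,5], [1,5,7], [1,6,7], [2,3,5], [2,3,6], [2,4,7], [2,5,7], [3,4,6], [4,6,7]

so the chain groups are C_0 ≅ Z^7, C_1 ≅ Z^18, C_2 ≅ Z^12.

∂_1: C_1 → C_0 sends each edge [p,q] (with p < q) to q − p. For instance
  ∂[4,7] = [7] − [4].
As a 7×18 matrix over Z this has rank 6, with invariant factors (1,1,1,1,1,1).

∂_2: C_2 → C_1 maps a triangle to the signed sum of its edges. For instance
  ∂[2,5,7] = [5,7] − [2,7] + [2,5],
  ∂[1,2,6] = [2,6] − [1,6] + [1,2].
This gives a 18×12 integer matrix of rank 12; reducing to Smith normal form yields diagonal entries (1,1,1,1,1,1,1,1,1,1,1,2).

Now H_k = ker ∂_k / im ∂_{k+1}, so:

  H_0: rank C_0 − rank ∂_1 = 7 − 6 = 1, and the invariant factors of ∂_1 are all 1, so H_0 ≅ Z.
  H_1: rank ker ∂_1 − rank ∂_2 = (18 − 6) − 12 = 0, and ∂_2 has invariant factor 2 > 1, so H_1 ≅ Z/2.
  H_2: rank ker ∂_2 − rank ∂_3 = (12 − 12) − 0 = 0, and there is no ∂_3, so H_2 ≅ 0.

As a check, the Euler characteristic is 7 − 18 + 12 = 1, which agrees with 1 − 0 + 0 = 1.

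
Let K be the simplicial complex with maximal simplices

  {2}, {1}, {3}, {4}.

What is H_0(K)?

We work with the vertex ordering 1 < 2 < 3 < 4. The simplices of K, each written with vertices in increasing order, are:

  0-simplices (4): [1], [2], [3], [4]

giving chain groups C_0 ≅ Z^4.

Now H_k = ker ∂_k / im ∂_{k+1}, so:

  H_0: rank C_0 − rank ∂_1 = 4 − 0 = 4, and there is no ∂_1, so H_0 = Z^4.

H_0 = Z^4.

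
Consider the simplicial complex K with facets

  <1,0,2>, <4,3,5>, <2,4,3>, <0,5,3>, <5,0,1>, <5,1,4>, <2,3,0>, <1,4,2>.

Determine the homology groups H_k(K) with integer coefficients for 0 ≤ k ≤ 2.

H_0 = Z,  H_1 = 0,  H_2 = Z.

We work with the vertex ordering 0 < 1 < 2 < 3 < 4 < 5. The simplices of K, each written with vertices in increasing order, are:

  0-simplices (6): [0], [1], [2], [3], [4], [5]
  1-simplices (12): [0,1], [0,2], [0,3], [0,5], [1,2], [1,4], [1,5], [2,3], [2,4], [3,4], [3,5], [4,5]
  2-simplices (8): [0,1,2], [0,1,5], [0,2,3], [0,3,5], [1,2,4], [1,4,5], [2,3,4], [3,4,5]

giving chain groups C_0 ≅ Z^6, C_1 ≅ Z^12, C_2 ≅ Z^8.

The boundary map ∂_1: C_1 → C_0 sends each edge [p,q] (with p < q) to q − p. For instance
  ∂[0,5] = [5] − [0].
The 6×12 boundary matrix has rank 5 and Smith normal form diag(1,1,1,1,1).

The boundary map ∂_2: C_2 → C_1 acts by ∂[p,q,r] = [q,r] − [p,r] + [p,q]. For instance
  ∂[3,4,5] = [4,5] − [3,5] + [3,4],
  ∂[0,3,5] = [3,5] − [0,5] + [0,3].
As a 12×8 matrix over Z this has rank 7, with invariant factors (1,1,1,1,1,1,1).

Now H_k = ker ∂_k / im ∂_{k+1}, so:

  H_0: rank C_0 − rank ∂_1 = 6 − 5 = 1, and the invariant factors of ∂_1 are all 1, so H_0 ≅ Z.
  H_1: rank ker ∂_1 − rank ∂_2 = (12 − 5) − 7 = 0, and the invariant factors of ∂_2 are all 1, so H_1 ≅ 0.
  H_2: rank ker ∂_2 − rank ∂_3 = (8 − 7) − 0 = 1, and there is no ∂_3, so H_2 ≅ Z.

As a check, the Euler characteristic is 6 − 12 + 8 = 2, which agrees with 1 − 0 + 1 = 2.
(K is a triangulation of the 2-sphere S^2.)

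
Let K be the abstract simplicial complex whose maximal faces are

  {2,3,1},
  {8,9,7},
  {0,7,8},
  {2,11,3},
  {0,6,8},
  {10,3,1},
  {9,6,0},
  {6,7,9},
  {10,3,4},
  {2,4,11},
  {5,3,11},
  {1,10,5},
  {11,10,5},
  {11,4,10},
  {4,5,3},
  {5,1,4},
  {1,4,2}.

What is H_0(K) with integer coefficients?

Take the total order 0 < 1 < 2 < 3 < 4 < 5 < 6 < 7 < 8 < 9 < 10 < 11 on the vertex set. Then K (dimension 2) consists of the simplices:

  0-simplices (12): [0], [1], [2], [3], [4], [5], [6], [7], [8], [9], [10], [11]
  1-simplices (28): (28 of them)
  2-simplices (17): (17 of them)

Hence C_0 ≅ Z^12, C_1 ≅ Z^28, C_2 ≅ Z^17.

∂_1: C_1 → C_0 sends each edge [p,q] (with p < q) to q − p. For instance
  ∂[2,11] = [11] − [2].
The 12×28 boundary matrix has rank 10 and Smith normal form diag(1,1,1,1,1,1,1,1,1,1).

The boundary map ∂_2: C_2 → C_1 maps a triangle to the signed sum of its edges. For instance
  ∂[0,6,9] = [6,9] − [0,9] + [0,6],
  ∂[6,7,9] = [7,9] − [6,9] + [6,7].
As a 28×17 matrix over Z this has rank 17, with invariant factors (1,1,1,1,1,1,1,1,1,1,1,1,1,1,1,1,2).

Now H_k = ker ∂_k / im ∂_{k+1}, so:

  H_0: rank C_0 − rank ∂_1 = 12 − 10 = 2, and the invariant factors of ∂_1 are all 1, so H_0 = Z^2.

H_0 ≅ Z^2.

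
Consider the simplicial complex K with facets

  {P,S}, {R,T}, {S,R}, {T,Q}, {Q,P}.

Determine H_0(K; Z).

H_0 = Z.

Fix the vertex order P < Q < R < S < T and write every simplex with vertices in increasing order. Then dim K = 1 and the simplices of K are:

  0-simplices (5): P, Q, R, S, T
  1-simplices (5): PQ, PS, QT, RS, RT

Hence C_0 ≅ Z^5, C_1 ≅ Z^5.

∂_1: C_1 → C_0 maps an edge to its endpoints' difference, ∂[p,q] = q − p. For instance
  ∂RT = T − R.
The resulting 5×5 matrix has rank 4, and its Smith normal form has invariant factors (1,1,1,1).

Computing H_k = (kernel of ∂_k) / (image of ∂_{k+1}):

  H_0: rank C_0 − rank ∂_1 = 5 − 4 = 1, and the invariant factors of ∂_1 are all 1, so H_0 ≅ Z.

(K is a triangulation of the circle S^1.)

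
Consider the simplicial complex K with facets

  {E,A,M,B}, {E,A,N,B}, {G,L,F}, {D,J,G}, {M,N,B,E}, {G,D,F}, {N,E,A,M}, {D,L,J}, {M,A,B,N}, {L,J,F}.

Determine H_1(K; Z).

K has 10 vertices, 20 edges, 15 triangles, 5 3-simplices.
rank ∂_1 = 8, rank ∂_2 = 11 ⇒ b_1 = 20 − 8 − 11 = 1; all invariant factors of ∂_2 are 1 so no torsion. So H_1 ≅ Z.

H_1 ≅ Z.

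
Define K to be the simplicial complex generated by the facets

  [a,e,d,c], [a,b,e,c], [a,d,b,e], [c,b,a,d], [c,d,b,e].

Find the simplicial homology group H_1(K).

H_1 = 0.

Take the total order a < b < c < d < e on the vertex set. Then K (dimension 3) consists of the simplices:

  0-simplices (5): a, b, c, d, e
  1-simplices (10): ab, ac, ad, ae, bc, bd, be, cd, ce, de
  2-simplices (10): abc, abd, abe, acd, ace, ade, bcd, bce, bde, cde
  3-simplices (5): abcd, abce, abde, acde, bcde

so the chain groups are C_0 ≅ Z^5, C_1 ≅ Z^10, C_2 ≅ Z^10, C_3 ≅ Z^5.

The boundary map ∂_1: C_1 → C_0 is given by ∂[p,q] = [q] − [p].
The 5×10 boundary matrix has rank 4 and Smith normal form diag(1,1,1,1).

∂_2: C_2 → C_1 maps a triangle to the signed sum of its edges. For instance
  ∂bcd = cd − bd + bc,
  ∂ade = de − ae + ad.
The 10×10 boundary matrix has rank 6 and Smith normal form diag(1,1,1,1,1,1).

The boundary map ∂_3: C_3 → C_2 sends each 3-simplex σ to the alternating sum Σ_i (−1)^i (σ with its i-th vertex removed). For instance
  ∂abce = bce − ace + abe − abc,
  ∂bcde = cde − bde + bce − bcd.
The 10×5 boundary matrix has rank 4 and Smith normal form diag(1,1,1,1).

Reading off H_k = ker ∂_k / im ∂_{k+1}:

  H_1: rank ker ∂_1 − rank ∂_2 = (10 − 4) − 6 = 0, and the invariant factors of ∂_2 are all 1, so H_1 = 0.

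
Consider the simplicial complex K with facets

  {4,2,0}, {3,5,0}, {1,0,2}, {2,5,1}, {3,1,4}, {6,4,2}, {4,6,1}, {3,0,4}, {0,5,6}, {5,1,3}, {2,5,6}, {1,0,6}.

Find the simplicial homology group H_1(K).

K has 7 vertices, 18 edges, 12 triangles.
rank ∂_1 = 6, rank ∂_2 = 12 ⇒ b_1 = 18 − 6 − 12 = 0; ∂_2 has invariant factor(s) [2] giving torsion. So H_1 ≅ Z/2.

H_1 ≅ Z/2.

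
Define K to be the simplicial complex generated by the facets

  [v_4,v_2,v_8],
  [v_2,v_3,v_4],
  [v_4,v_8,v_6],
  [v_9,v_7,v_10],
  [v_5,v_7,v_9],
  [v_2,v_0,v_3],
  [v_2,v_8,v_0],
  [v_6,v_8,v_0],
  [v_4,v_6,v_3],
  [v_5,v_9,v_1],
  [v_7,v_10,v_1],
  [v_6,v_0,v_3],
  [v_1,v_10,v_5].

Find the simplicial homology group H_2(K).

K has 11 vertices, 22 edges, 13 triangles.
rank ∂_2 = 12, rank ∂_3 = 0 ⇒ b_2 = 13 − 12 − 0 = 1. So H_2 ≅ Z.

H_2 ≅ Z.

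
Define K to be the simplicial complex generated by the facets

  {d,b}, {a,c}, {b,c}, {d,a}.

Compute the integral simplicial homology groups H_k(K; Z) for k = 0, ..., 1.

H_0 ≅ Z,  H_1 ≅ Z.

We work with the vertex ordering a < b < c < d. The simplices of K, each written with vertices in increasing order, are:

  0-simplices (4): a, b, c, d
  1-simplices (4): ac, ad, bc, bd

giving chain groups C_0 ≅ Z^4, C_1 ≅ Z^4.

Boundary ∂_1: C_1 → C_0 is given by ∂[p,q] = [q] − [p].
The resulting 4×4 matrix has rank 3, and its Smith normal form has invariant factors (1,1,1).

Reading off H_k = ker ∂_k / im ∂_{k+1}:

  H_0: rank C_0 − rank ∂_1 = 4 − 3 = 1, and the invariant factors of ∂_1 are all 1, so H_0 ≅ Z.
  H_1: rank ker ∂_1 − rank ∂_2 = (4 − 3) − 0 = 1, and there is no ∂_2, so H_1 ≅ Z.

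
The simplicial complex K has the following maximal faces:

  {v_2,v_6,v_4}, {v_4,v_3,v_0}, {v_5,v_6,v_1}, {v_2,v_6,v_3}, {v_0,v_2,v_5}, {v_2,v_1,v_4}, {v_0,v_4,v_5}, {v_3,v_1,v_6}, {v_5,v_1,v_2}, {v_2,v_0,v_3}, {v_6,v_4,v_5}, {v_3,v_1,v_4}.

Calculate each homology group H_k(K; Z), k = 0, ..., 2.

H_0 = Z,  H_1 = Z/2Z,  H_2 = 0.

We work with the vertex ordering v_0 < v_1 < v_2 < v_3 < v_4 < v_5 < v_6. The simplices of K, each written with vertices in increasing order, are:

  0-simplices (7): [v_0], [v_1], [v_2], [v_3], [v_4], [v_5], [v_6]
  1-simplices (18): (18 of them)
  2-simplices (12): (12 of them)

giving chain groups C_0 ≅ Z^7, C_1 ≅ Z^18, C_2 ≅ Z^12.

∂_1: C_1 → C_0 sends each edge [p,q] (with p < q) to q − p.
The 7×18 boundary matrix has rank 6 and Smith normal form diag(1,1,1,1,1,1).

∂_2: C_2 → C_1 acts by ∂[p,q,r] = [q,r] − [p,r] + [p,q]. For instance
  ∂[v_2,v_4,v_6] = [v_4,v_6] − [v_2,v_6] + [v_2,v_4],
  ∂[v_0,v_3,v_4] = [v_3,v_4] − [v_0,v_4] + [v_0,v_3].
The 18×12 boundary matrix has rank 12 and Smith normal form diag(1,1,1,1,1,1,1,1,1,1,1,2).

Now H_k = ker ∂_k / im ∂_{k+1}, so:

  H_0: rank C_0 − rank ∂_1 = 7 − 6 = 1, and the invariant factors of ∂_1 are all 1, so H_0 = Z.
  H_1: rank ker ∂_1 − rank ∂_2 = (18 − 6) − 12 = 0, and ∂_2 has invariant factor 2 > 1, so H_1 = Z/2Z.
  H_2: rank ker ∂_2 − rank ∂_3 = (12 − 12) − 0 = 0, and there is no ∂_3, so H_2 = 0.

As a check, the Euler characteristic is 7 − 18 + 12 = 1, which agrees with 1 − 0 + 0 = 1.
(K is a triangulation of the real projective plane RP^2.)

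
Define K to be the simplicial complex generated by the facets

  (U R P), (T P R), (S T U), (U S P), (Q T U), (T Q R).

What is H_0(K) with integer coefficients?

H_0 = Z.

Fix the vertex order P < Q < R < S < T < U and write every simplex with vertices in increasing order. Then dim K = 2 and the simplices of K are:

  0-simplices (6): P, Q, R, S, T, U
  1-simplices (12): PR, PS, PT, PU, QR, QT, QU, RT, RU, ST, SU, TU
  2-simplices (6): PRT, PRU, PSU, QRT, QTU, STU

so the chain groups are C_0 ≅ Z^6, C_1 ≅ Z^12, C_2 ≅ Z^6.

Boundary ∂_1: C_1 → C_0 sends each edge [p,q] (with p < q) to q − p. For instance
  ∂QU = U − Q.
This gives a 6×12 integer matrix of rank 5; reducing to Smith normal form yields diagonal entries (1,1,1,1,1).

The boundary map ∂_2: C_2 → C_1 sends each 2-simplex [p,q,r] to [q,r] − [p,r] + [p,q]. For instance
  ∂PSU = SU − PU + PS,
  ∂QTU = TU − QU + QT.
As a 12×6 matrix over Z this has rank 6, with invariant factors (1,1,1,1,1,1).

From H_k ≅ ker(∂_k) / im(∂_{k+1}) we obtain:

  H_0: rank C_0 − rank ∂_1 = 6 − 5 = 1, and the invariant factors of ∂_1 are all 1, so H_0 = Z.

(K is a triangulation of the cylinder S^1 x I.)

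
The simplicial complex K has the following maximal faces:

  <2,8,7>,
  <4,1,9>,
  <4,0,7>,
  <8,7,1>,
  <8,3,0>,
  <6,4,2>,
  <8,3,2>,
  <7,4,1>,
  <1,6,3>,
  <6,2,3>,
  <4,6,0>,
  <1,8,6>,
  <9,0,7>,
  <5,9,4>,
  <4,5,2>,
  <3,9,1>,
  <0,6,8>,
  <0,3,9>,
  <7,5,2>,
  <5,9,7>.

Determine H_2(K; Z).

H_2 ≅ 0.

Take the total order 0 < 1 < 2 < 3 < 4 < 5 < 6 < 7 < 8 < 9 on the vertex set. Then K (dimension 2) consists of the simplices:

  0-simplices (10): [0], [1], [2], [3], [4], [5], [6], [7], [8], [9]
  1-simplices (30): (30 of them)
  2-simplices (20): (20 of them)

so the chain groups are C_0 ≅ Z^10, C_1 ≅ Z^30, C_2 ≅ Z^20.

∂_1: C_1 → C_0 maps an edge to its endpoints' difference, ∂[p,q] = q − p. For instance
  ∂[1,3] = [3] − [1].
The 10×30 boundary matrix has rank 9 and Smith normal form diag(1,1,1,1,1,1,1,1,1).

∂_2: C_2 → C_1 sends each 2-simplex [p,q,r] to [q,r] − [p,r] + [p,q]. For instance
  ∂[1,3,6] = [3,6] − [1,6] + [1,3],
  ∂[5,7,9] = [7,9] − [5,9] + [5,7].
This gives a 30×20 integer matrix of rank 20; reducing to Smith normal form yields diagonal entries (1,1,1,1,1,1,1,1,1,1,1,1,1,1,1,1,1,1,1,2).

Computing H_k = (kernel of ∂_k) / (image of ∂_{k+1}):

  H_2: rank ker ∂_2 − rank ∂_3 = (20 − 20) − 0 = 0, and there is no ∂_3, so H_2 = 0.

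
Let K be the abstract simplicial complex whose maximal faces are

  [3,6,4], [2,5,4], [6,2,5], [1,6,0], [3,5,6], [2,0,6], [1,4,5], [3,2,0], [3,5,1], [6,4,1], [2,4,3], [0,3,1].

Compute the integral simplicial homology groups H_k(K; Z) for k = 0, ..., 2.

H_0 ≅ Z,  H_1 ≅ Z/2,  H_2 = 0.

Take the total order 0 < 1 < 2 < 3 < 4 < 5 < 6 on the vertex set. Then K (dimension 2) consists of the simplices:

  0-simplices (7): [0], [1], [2], [3], [4], [5], [6]
  1-simplices (18): [0,1], [0,2], [0,3], [0,6], [1,3], [1,4], [1,5], [1,6], [2,3], [2,4], [2,5], [2,6], [3,4], [3,5], [3,6], [4,5], [4,6], [5,6]
  2-simplices (12): [0,1,3], [0,1,6], [0,2,3], [0,2,6], [1,3,5], [1,4,5], [1,4,6], [2,3,4], [2,4,5], [2,5,6], [3,4,6], [3,5,6]

giving chain groups C_0 ≅ Z^7, C_1 ≅ Z^18, C_2 ≅ Z^12.

Boundary ∂_1: C_1 → C_0 sends each edge [p,q] (with p < q) to q − p.
This gives a 7×18 integer matrix of rank 6; reducing to Smith normal form yields diagonal entries (1,1,1,1,1,1).

The boundary map ∂_2: C_2 → C_1 sends each 2-simplex [p,q,r] to [q,r] − [p,r] + [p,q]. For instance
  ∂[2,3,4] = [3,4] − [2,4] + [2,3],
  ∂[0,1,6] = [1,6] − [0,6] + [0,1].
As a 18×12 matrix over Z this has rank 12, with invariant factors (1,1,1,1,1,1,1,1,1,1,1,2).

Reading off H_k = ker ∂_k / im ∂_{k+1}:

  H_0: rank C_0 − rank ∂_1 = 7 − 6 = 1, and the invariant factors of ∂_1 are all 1, so H_0 = Z.
  H_1: rank ker ∂_1 − rank ∂_2 = (18 − 6) − 12 = 0, and ∂_2 has invariant factor 2 > 1, so H_1 = Z/2.
  H_2: rank ker ∂_2 − rank ∂_3 = (12 − 12) − 0 = 0, and there is no ∂_3, so H_2 = 0.

As a check, the Euler characteristic is 7 − 18 + 12 = 1, which agrees with 1 − 0 + 0 = 1.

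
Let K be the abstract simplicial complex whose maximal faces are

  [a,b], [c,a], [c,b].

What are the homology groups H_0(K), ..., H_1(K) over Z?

Order the vertices as a < b < c. Listing each simplex with vertices in this order, K has dimension 1 with simplices:

  0-simplices (3): a, b, c
  1-simplices (3): ab, ac, bc

giving chain groups C_0 ≅ Z^3, C_1 ≅ Z^3.

∂_1: C_1 → C_0 maps an edge to its endpoints' difference, ∂[p,q] = q − p. For instance
  ∂ab = b − a.
The 3×3 boundary matrix has rank 2 and Smith normal form diag(1,1).

Reading off H_k = ker ∂_k / im ∂_{k+1}:

  H_0: rank C_0 − rank ∂_1 = 3 − 2 = 1, and the invariant factors of ∂_1 are all 1, so H_0 ≅ Z.
  H_1: rank ker ∂_1 − rank ∂_2 = (3 − 2) − 0 = 1, and there is no ∂_2, so H_1 ≅ Z.

H_0 ≅ Z,  H_1 ≅ Z.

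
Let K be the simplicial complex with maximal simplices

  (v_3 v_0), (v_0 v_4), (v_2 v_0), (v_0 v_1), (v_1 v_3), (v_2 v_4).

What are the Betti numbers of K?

b_0 = 1, b_1 = 2.

Order the vertices as v_0 < v_1 < v_2 < v_3 < v_4. Listing each simplex with vertices in this order, K has dimension 1 with simplices:

  0-simplices (5): [v_0], [v_1], [v_2], [v_3], [v_4]
  1-simplices (6): [v_0,v_1], [v_0,v_2], [v_0,v_3], [v_0,v_4], [v_1,v_3], [v_2,v_4]

giving chain groups C_0 ≅ Z^5, C_1 ≅ Z^6.

The boundary map ∂_1: C_1 → C_0 is given by ∂[p,q] = [q] − [p].
The 5×6 boundary matrix has rank 4 and Smith normal form diag(1,1,1,1).

From H_k ≅ ker(∂_k) / im(∂_{k+1}) we obtain:

  H_0: rank C_0 − rank ∂_1 = 5 − 4 = 1, and the invariant factors of ∂_1 are all 1, so H_0 ≅ Z.
  H_1: rank ker ∂_1 − rank ∂_2 = (6 − 4) − 0 = 2, and there is no ∂_2, so H_1 ≅ Z^2.

Hence the Betti numbers are b_0 = 1, b_1 = 2.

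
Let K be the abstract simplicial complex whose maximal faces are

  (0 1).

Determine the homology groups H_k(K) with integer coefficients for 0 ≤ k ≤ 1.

H_0 = Z,  H_1 = 0.

K has 2 vertices, 1 edge.
rank ∂_0 = 0, rank ∂_1 = 1 ⇒ b_0 = 2 − 0 − 1 = 1; all invariant factors of ∂_1 are 1 so no torsion. So H_0 = Z.
rank ∂_1 = 1, rank ∂_2 = 0 ⇒ b_1 = 1 − 1 − 0 = 0. So H_1 = 0.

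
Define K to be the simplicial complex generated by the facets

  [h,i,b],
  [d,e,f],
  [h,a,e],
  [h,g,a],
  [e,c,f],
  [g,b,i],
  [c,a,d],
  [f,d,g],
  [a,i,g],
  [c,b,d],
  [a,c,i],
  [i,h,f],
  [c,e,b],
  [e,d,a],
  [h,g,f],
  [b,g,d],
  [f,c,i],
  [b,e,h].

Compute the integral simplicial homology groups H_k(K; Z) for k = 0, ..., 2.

H_0 ≅ Z,  H_1 ≅ Z ⊕ Z/2,  H_2 = 0.

Take the total order a < b < c < d < e < f < g < h < i on the vertex set. Then K (dimension 2) consists of the simplices:

  0-simplices (9): a, b, c, d, e, f, g, h, i
  1-simplices (27): ac, ad, ae, ag, ah, ai, bc, bd, be, bg, bh, bi, cd, ce, cf, ci, de, df, dg, ef, eh, fg, fh, fi, gh, gi, hi
  2-simplices (18): acd, aci, ade, aeh, agh, agi, bcd, bce, bdg, beh, bgi, bhi, cef, cfi, def, dfg, fgh, fhi

Hence C_0 ≅ Z^9, C_1 ≅ Z^27, C_2 ≅ Z^18.

Boundary ∂_1: C_1 → C_0 maps an edge to its endpoints' difference, ∂[p,q] = q − p. For instance
  ∂de = e − d.
This gives a 9×27 integer matrix of rank 8; reducing to Smith normal form yields diagonal entries (1,1,1,1,1,1,1,1).

∂_2: C_2 → C_1 sends each 2-simplex [p,q,r] to [q,r] − [p,r] + [p,q]. For instance
  ∂cef = ef − cf + ce,
  ∂bcd = cd − bd + bc.
As a 27×18 matrix over Z this has rank 18, with invariant factors (1,1,1,1,1,1,1,1,1,1,1,1,1,1,1,1,1,2).

Computing H_k = (kernel of ∂_k) / (image of ∂_{k+1}):

  H_0: rank C_0 − rank ∂_1 = 9 − 8 = 1, and the invariant factors of ∂_1 are all 1, so H_0 ≅ Z.
  H_1: rank ker ∂_1 − rank ∂_2 = (27 − 8) − 18 = 1, and ∂_2 has invariant factor 2 > 1, so H_1 ≅ Z ⊕ Z/2.
  H_2: rank ker ∂_2 − rank ∂_3 = (18 − 18) − 0 = 0, and there is no ∂_3, so H_2 ≅ 0.

(K is a triangulation of the Klein bottle.)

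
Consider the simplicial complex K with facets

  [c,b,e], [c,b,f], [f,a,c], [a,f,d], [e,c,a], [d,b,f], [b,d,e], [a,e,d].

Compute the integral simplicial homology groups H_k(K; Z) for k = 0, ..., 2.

We work with the vertex ordering a < b < c < d < e < f. The simplices of K, each written with vertices in increasing order, are:

  0-simplices (6): a, b, c, d, e, f
  1-simplices (12): ac, ad, ae, af, bc, bd, be, bf, ce, cf, de, df
  2-simplices (8): ace, acf, ade, adf, bce, bcf, bde, bdf

so the chain groups are C_0 ≅ Z^6, C_1 ≅ Z^12, C_2 ≅ Z^8.

∂_1: C_1 → C_0 maps an edge to its endpoints' difference, ∂[p,q] = q − p. For instance
  ∂de = e − d.
The 6×12 boundary matrix has rank 5 and Smith normal form diag(1,1,1,1,1).

Boundary ∂_2: C_2 → C_1 maps a triangle to the signed sum of its edges. For instance
  ∂acf = cf − af + ac,
  ∂bcf = cf − bf + bc.
The 12×8 boundary matrix has rank 7 and Smith normal form diag(1,1,1,1,1,1,1).

Reading off H_k = ker ∂_k / im ∂_{k+1}:

  H_0: rank C_0 − rank ∂_1 = 6 − 5 = 1, and the invariant factors of ∂_1 are all 1, so H_0 = Z.
  H_1: rank ker ∂_1 − rank ∂_2 = (12 − 5) − 7 = 0, and the invariant factors of ∂_2 are all 1, so H_1 = 0.
  H_2: rank ker ∂_2 − rank ∂_3 = (8 − 7) − 0 = 1, and there is no ∂_3, so H_2 = Z.

H_0 = Z,  H_1 = 0,  H_2 = Z.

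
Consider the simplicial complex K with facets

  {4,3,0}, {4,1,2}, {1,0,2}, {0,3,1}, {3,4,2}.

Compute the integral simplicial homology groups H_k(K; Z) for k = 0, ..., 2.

Fix the vertex order 0 < 1 < 2 < 3 < 4 and write every simplex with vertices in increasing order. Then dim K = 2 and the simplices of K are:

  0-simplices (5): [0], [1], [2], [3], [4]
  1-simplices (10): [0,1], [0,2], [0,3], [0,4], [1,2], [1,3], [1,4], [2,3], [2,4], [3,4]
  2-simplices (5): [0,1,2], [0,1,3], [0,3,4], [1,2,4], [2,3,4]

giving chain groups C_0 ≅ Z^5, C_1 ≅ Z^10, C_2 ≅ Z^5.

The boundary map ∂_1: C_1 → C_0 sends each edge [p,q] (with p < q) to q − p.
As a 5×10 matrix over Z this has rank 4, with invariant factors (1,1,1,1).

∂_2: C_2 → C_1 maps a triangle to the signed sum of its edges. For instance
  ∂[0,3,4] = [3,4] − [0,4] + [0,3],
  ∂[0,1,2] = [1,2] − [0,2] + [0,1].
This gives a 10×5 integer matrix of rank 5; reducing to Smith normal form yields diagonal entries (1,1,1,1,1).

From H_k ≅ ker(∂_k) / im(∂_{k+1}) we obtain:

  H_0: rank C_0 − rank ∂_1 = 5 − 4 = 1, and the invariant factors of ∂_1 are all 1, so H_0 ≅ Z.
  H_1: rank ker ∂_1 − rank ∂_2 = (10 − 4) − 5 = 1, and the invariant factors of ∂_2 are all 1, so H_1 ≅ Z.
  H_2: rank ker ∂_2 − rank ∂_3 = (5 − 5) − 0 = 0, and there is no ∂_3, so H_2 ≅ 0.

As a check, the Euler characteristic is 5 − 10 + 5 = 0, which agrees with 1 − 1 + 0 = 0.
(K is a triangulation of the Möbius band.)

H_0 ≅ Z,  H_1 ≅ Z,  H_2 = 0.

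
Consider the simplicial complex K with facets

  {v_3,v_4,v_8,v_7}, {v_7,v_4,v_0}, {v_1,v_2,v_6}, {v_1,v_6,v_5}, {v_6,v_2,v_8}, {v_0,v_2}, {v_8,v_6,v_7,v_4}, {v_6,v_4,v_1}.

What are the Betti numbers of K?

b_0 = 1, b_1 = 1, b_2 = 0, b_3 = 0.

K has 9 vertices, 19 edges, 12 triangles, 2 3-simplices.
rank ∂_0 = 0, rank ∂_1 = 8 ⇒ b_0 = 9 − 0 − 8 = 1; all invariant factors of ∂_1 are 1 so no torsion. So H_0 = Z.
rank ∂_1 = 8, rank ∂_2 = 10 ⇒ b_1 = 19 − 8 − 10 = 1; all invariant factors of ∂_2 are 1 so no torsion. So H_1 = Z.
rank ∂_2 = 10, rank ∂_3 = 2 ⇒ b_2 = 12 − 10 − 2 = 0; all invariant factors of ∂_3 are 1 so no torsion. So H_2 = 0.
rank ∂_3 = 2, rank ∂_4 = 0 ⇒ b_3 = 2 − 2 − 0 = 0. So H_3 = 0.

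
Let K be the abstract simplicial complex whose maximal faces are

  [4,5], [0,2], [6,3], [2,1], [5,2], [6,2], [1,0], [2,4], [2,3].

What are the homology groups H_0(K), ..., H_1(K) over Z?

We work with the vertex ordering 0 < 1 < 2 < 3 < 4 < 5 < 6. The simplices of K, each written with vertices in increasing order, are:

  0-simplices (7): [0], [1], [2], [3], [4], [5], [6]
  1-simplices (9): [0,1], [0,2], [1,2], [2,3], [2,4], [2,5], [2,6], [3,6], [4,5]

giving chain groups C_0 ≅ Z^7, C_1 ≅ Z^9.

∂_1: C_1 → C_0 sends each edge [p,q] (with p < q) to q − p.
The resulting 7×9 matrix has rank 6, and its Smith normal form has invariant factors (1,1,1,1,1,1).

Now H_k = ker ∂_k / im ∂_{k+1}, so:

  H_0: rank C_0 − rank ∂_1 = 7 − 6 = 1, and the invariant factors of ∂_1 are all 1, so H_0 ≅ Z.
  H_1: rank ker ∂_1 − rank ∂_2 = (9 − 6) − 0 = 3, and there is no ∂_2, so H_1 ≅ Z^3.

H_0 ≅ Z,  H_1 ≅ Z^3.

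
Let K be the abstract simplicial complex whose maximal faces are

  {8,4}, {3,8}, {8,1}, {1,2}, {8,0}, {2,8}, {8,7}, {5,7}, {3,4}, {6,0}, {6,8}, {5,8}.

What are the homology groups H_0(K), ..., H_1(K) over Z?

Order the vertices as 0 < 1 < 2 < 3 < 4 < 5 < 6 < 7 < 8. Listing each simplex with vertices in this order, K has dimension 1 with simplices:

  0-simplices (9): [0], [1], [2], [3], [4], [5], [6], [7], [8]
  1-simplices (12): [0,6], [0,8], [1,2], [1,8], [2,8], [3,4], [3,8], [4,8], [5,7], [5,8], [6,8], [7,8]

Hence C_0 ≅ Z^9, C_1 ≅ Z^12.

The boundary map ∂_1: C_1 → C_0 sends each edge [p,q] (with p < q) to q − p. For instance
  ∂[0,8] = [8] − [0].
The resulting 9×12 matrix has rank 8, and its Smith normal form has invariant factors (1,1,1,1,1,1,1,1).

From H_k ≅ ker(∂_k) / im(∂_{k+1}) we obtain:

  H_0: rank C_0 − rank ∂_1 = 9 − 8 = 1, and the invariant factors of ∂_1 are all 1, so H_0 = Z.
  H_1: rank ker ∂_1 − rank ∂_2 = (12 − 8) − 0 = 4, and there is no ∂_2, so H_1 = Z^4.

(K is a triangulation of a wedge of 4 circles.)

H_0 ≅ Z,  H_1 ≅ Z^4.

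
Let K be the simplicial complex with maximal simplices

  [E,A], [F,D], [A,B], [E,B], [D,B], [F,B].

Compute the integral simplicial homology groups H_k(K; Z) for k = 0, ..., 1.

H_0 = Z,  H_1 = Z^2.

We work with the vertex ordering A < B < D < E < F. The simplices of K, each written with vertices in increasing order, are:

  0-simplices (5): A, B, D, E, F
  1-simplices (6): AB, AE, BD, BE, BF, DF

giving chain groups C_0 ≅ Z^5, C_1 ≅ Z^6.

∂_1: C_1 → C_0 maps an edge to its endpoints' difference, ∂[p,q] = q − p. For instance
  ∂BE = E − B.
This gives a 5×6 integer matrix of rank 4; reducing to Smith normal form yields diagonal entries (1,1,1,1).

Now H_k = ker ∂_k / im ∂_{k+1}, so:

  H_0: rank C_0 − rank ∂_1 = 5 − 4 = 1, and the invariant factors of ∂_1 are all 1, so H_0 ≅ Z.
  H_1: rank ker ∂_1 − rank ∂_2 = (6 − 4) − 0 = 2, and there is no ∂_2, so H_1 ≅ Z^2.

As a check, the Euler characteristic is 5 − 6 = -1, which agrees with 1 − 2 = -1.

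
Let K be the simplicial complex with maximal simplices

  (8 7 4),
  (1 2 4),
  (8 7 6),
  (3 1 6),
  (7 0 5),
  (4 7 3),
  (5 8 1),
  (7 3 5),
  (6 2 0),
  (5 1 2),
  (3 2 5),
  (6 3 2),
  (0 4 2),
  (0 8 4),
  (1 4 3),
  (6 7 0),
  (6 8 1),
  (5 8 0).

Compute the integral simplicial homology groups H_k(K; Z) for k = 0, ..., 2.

H_0 ≅ Z,  H_1 ≅ Z ⊕ Z/2Z,  H_2 = 0.

Order the vertices as 0 < 1 < 2 < 3 < 4 < 5 < 6 < 7 < 8. Listing each simplex with vertices in this order, K has dimension 2 with simplices:

  0-simplices (9): [0], [1], [2], [3], [4], [5], [6], [7], [8]
  1-simplices (27): (27 of them)
  2-simplices (18): [0,2,4], [0,2,6], [0,4,8], [0,5,7], [0,5,8], [0,6,7], [1,2,4], [1,2,5], [1,3,4], [1,3,6], [1,5,8], [1,6,8], [2,3,5], [2,3,6], [3,4,7], [3,5,7], [4,7,8], [6,7,8]

so the chain groups are C_0 ≅ Z^9, C_1 ≅ Z^27, C_2 ≅ Z^18.

The boundary map ∂_1: C_1 → C_0 sends each edge [p,q] (with p < q) to q − p.
This gives a 9×27 integer matrix of rank 8; reducing to Smith normal form yields diagonal entries (1,1,1,1,1,1,1,1).

∂_2: C_2 → C_1 acts by ∂[p,q,r] = [q,r] − [p,r] + [p,q]. For instance
  ∂[0,5,7] = [5,7] − [0,7] + [0,5],
  ∂[0,5,8] = [5,8] − [0,8] + [0,5].
This gives a 27×18 integer matrix of rank 18; reducing to Smith normal form yields diagonal entries (1,1,1,1,1,1,1,1,1,1,1,1,1,1,1,1,1,2).

Computing H_k = (kernel of ∂_k) / (image of ∂_{k+1}):

  H_0: rank C_0 − rank ∂_1 = 9 − 8 = 1, and the invariant factors of ∂_1 are all 1, so H_0 ≅ Z.
  H_1: rank ker ∂_1 − rank ∂_2 = (27 − 8) − 18 = 1, and ∂_2 has invariant factor 2 > 1, so H_1 ≅ Z ⊕ Z/2Z.
  H_2: rank ker ∂_2 − rank ∂_3 = (18 − 18) − 0 = 0, and there is no ∂_3, so H_2 ≅ 0.

As a check, the Euler characteristic is 9 − 27 + 18 = 0, which agrees with 1 − 1 + 0 = 0.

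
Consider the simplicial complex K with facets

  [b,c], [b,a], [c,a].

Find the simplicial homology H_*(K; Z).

We work with the vertex ordering a < b < c. The simplices of K, each written with vertices in increasing order, are:

  0-simplices (3): a, b, c
  1-simplices (3): ab, ac, bc

giving chain groups C_0 ≅ Z^3, C_1 ≅ Z^3.

∂_1: C_1 → C_0 maps an edge to its endpoints' difference, ∂[p,q] = q − p. For instance
  ∂ab = b − a.
The 3×3 boundary matrix has rank 2 and Smith normal form diag(1,1).

Reading off H_k = ker ∂_k / im ∂_{k+1}:

  H_0: rank C_0 − rank ∂_1 = 3 − 2 = 1, and the invariant factors of ∂_1 are all 1, so H_0 ≅ Z.
  H_1: rank ker ∂_1 − rank ∂_2 = (3 − 2) − 0 = 1, and there is no ∂_2, so H_1 ≅ Z.

H_0 = Z,  H_1 = Z.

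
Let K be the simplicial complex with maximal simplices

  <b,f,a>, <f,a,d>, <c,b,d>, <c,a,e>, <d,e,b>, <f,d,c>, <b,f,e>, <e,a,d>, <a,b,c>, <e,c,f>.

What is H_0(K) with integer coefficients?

H_0 = Z.

Fix the vertex order a < b < c < d < e < f and write every simplex with vertices in increasing order. Then dim K = 2 and the simplices of K are:

  0-simplices (6): a, b, c, d, e, f
  1-simplices (15): ab, ac, ad, ae, af, bc, bd, be, bf, cd, ce, cf, de, df, ef
  2-simplices (10): abc, abf, ace, ade, adf, bcd, bde, bef, cdf, cef

Hence C_0 ≅ Z^6, C_1 ≅ Z^15, C_2 ≅ Z^10.

∂_1: C_1 → C_0 is given by ∂[p,q] = [q] − [p].
The 6×15 boundary matrix has rank 5 and Smith normal form diag(1,1,1,1,1).

The boundary map ∂_2: C_2 → C_1 maps a triangle to the signed sum of its edges. For instance
  ∂ace = ce − ae + ac,
  ∂bcd = cd − bd + bc.
The 15×10 boundary matrix has rank 10 and Smith normal form diag(1,1,1,1,1,1,1,1,1,2).

Computing H_k = (kernel of ∂_k) / (image of ∂_{k+1}):

  H_0: rank C_0 − rank ∂_1 = 6 − 5 = 1, and the invariant factors of ∂_1 are all 1, so H_0 ≅ Z.

(K is a triangulation of the real projective plane RP^2.)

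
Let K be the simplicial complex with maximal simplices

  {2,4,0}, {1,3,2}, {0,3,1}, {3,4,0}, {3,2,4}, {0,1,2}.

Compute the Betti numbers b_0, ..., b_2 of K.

Fix the vertex order 0 < 1 < 2 < 3 < 4 and write every simplex with vertices in increasing order. Then dim K = 2 and the simplices of K are:

  0-simplices (5): [0], [1], [2], [3], [4]
  1-simplices (9): [0,1], [0,2], [0,3], [0,4], [1,2], [1,3], [2,3], [2,4], [3,4]
  2-simplices (6): [0,1,2], [0,1,3], [0,2,4], [0,3,4], [1,2,3], [2,3,4]

so the chain groups are C_0 ≅ Z^5, C_1 ≅ Z^9, C_2 ≅ Z^6.

Boundary ∂_1: C_1 → C_0 is given by ∂[p,q] = [q] − [p]. For instance
  ∂[0,3] = [3] − [0].
As a 5×9 matrix over Z this has rank 4, with invariant factors (1,1,1,1).

∂_2: C_2 → C_1 acts by ∂[p,q,r] = [q,r] − [p,r] + [p,q]. For instance
  ∂[0,1,3] = [1,3] − [0,3] + [0,1],
  ∂[0,3,4] = [3,4] − [0,4] + [0,3].
This gives a 9×6 integer matrix of rank 5; reducing to Smith normal form yields diagonal entries (1,1,1,1,1).

Now H_k = ker ∂_k / im ∂_{k+1}, so:

  H_0: rank C_0 − rank ∂_1 = 5 − 4 = 1, and the invariant factors of ∂_1 are all 1, so H_0 ≅ Z.
  H_1: rank ker ∂_1 − rank ∂_2 = (9 − 4) − 5 = 0, and the invariant factors of ∂_2 are all 1, so H_1 ≅ 0.
  H_2: rank ker ∂_2 − rank ∂_3 = (6 − 5) − 0 = 1, and there is no ∂_3, so H_2 ≅ Z.

Hence the Betti numbers are b_0 = 1, b_1 = 0, b_2 = 1.

b_0 = 1, b_1 = 0, b_2 = 1.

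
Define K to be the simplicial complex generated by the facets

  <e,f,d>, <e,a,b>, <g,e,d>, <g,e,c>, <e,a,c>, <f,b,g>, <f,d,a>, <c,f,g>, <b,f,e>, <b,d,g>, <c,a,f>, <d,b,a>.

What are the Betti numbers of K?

b_0 = 1, b_1 = 0, b_2 = 0.

Fix the vertex order a < b < c < d < e < f < g and write every simplex with vertices in increasing order. Then dim K = 2 and the simplices of K are:

  0-simplices (7): a, b, c, d, e, f, g
  1-simplices (18): ab, ac, ad, ae, af, bd, be, bf, bg, ce, cf, cg, de, df, dg, ef, eg, fg
  2-simplices (12): abd, abe, ace, acf, adf, bdg, bef, bfg, ceg, cfg, def, deg

so the chain groups are C_0 ≅ Z^7, C_1 ≅ Z^18, C_2 ≅ Z^12.

The boundary map ∂_1: C_1 → C_0 maps an edge to its endpoints' difference, ∂[p,q] = q − p. For instance
  ∂ab = b − a.
The 7×18 boundary matrix has rank 6 and Smith normal form diag(1,1,1,1,1,1).

Boundary ∂_2: C_2 → C_1 sends each 2-simplex [p,q,r] to [q,r] − [p,r] + [p,q]. For instance
  ∂ace = ce − ae + ac,
  ∂bef = ef − bf + be.
As a 18×12 matrix over Z this has rank 12, with invariant factors (1,1,1,1,1,1,1,1,1,1,1,2).

Computing H_k = (kernel of ∂_k) / (image of ∂_{k+1}):

  H_0: rank C_0 − rank ∂_1 = 7 − 6 = 1, and the invariant factors of ∂_1 are all 1, so H_0 ≅ Z.
  H_1: rank ker ∂_1 − rank ∂_2 = (18 − 6) − 12 = 0, and ∂_2 has invariant factor 2 > 1, so H_1 ≅ Z/2Z.
  H_2: rank ker ∂_2 − rank ∂_3 = (12 − 12) − 0 = 0, and there is no ∂_3, so H_2 ≅ 0.

(K is a triangulation of the real projective plane RP^2.)

Hence the Betti numbers are b_0 = 1, b_1 = 0, b_2 = 0.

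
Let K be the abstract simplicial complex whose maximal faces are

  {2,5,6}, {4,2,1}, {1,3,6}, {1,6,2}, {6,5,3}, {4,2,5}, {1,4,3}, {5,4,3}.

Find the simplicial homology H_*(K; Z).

Fix the vertex order 1 < 2 < 3 < 4 < 5 < 6 and write every simplex with vertices in increasing order. Then dim K = 2 and the simplices of K are:

  0-simplices (6): [1], [2], [3], [4], [5], [6]
  1-simplices (12): [1,2], [1,3], [1,4], [1,6], [2,4], [2,5], [2,6], [3,4], [3,5], [3,6], [4,5], [5,6]
  2-simplices (8): [1,2,4], [1,2,6], [1,3,4], [1,3,6], [2,4,5], [2,5,6], [3,4,5], [3,5,6]

giving chain groups C_0 ≅ Z^6, C_1 ≅ Z^12, C_2 ≅ Z^8.

The boundary map ∂_1: C_1 → C_0 sends each edge [p,q] (with p < q) to q − p.
This gives a 6×12 integer matrix of rank 5; reducing to Smith normal form yields diagonal entries (1,1,1,1,1).

∂_2: C_2 → C_1 sends each 2-simplex [p,q,r] to [q,r] − [p,r] + [p,q]. For instance
  ∂[1,3,6] = [3,6] − [1,6] + [1,3],
  ∂[3,5,6] = [5,6] − [3,6] + [3,5].
As a 12×8 matrix over Z this has rank 7, with invariant factors (1,1,1,1,1,1,1).

From H_k ≅ ker(∂_k) / im(∂_{k+1}) we obtain:

  H_0: rank C_0 − rank ∂_1 = 6 − 5 = 1, and the invariant factors of ∂_1 are all 1, so H_0 ≅ Z.
  H_1: rank ker ∂_1 − rank ∂_2 = (12 − 5) − 7 = 0, and the invariant factors of ∂_2 are all 1, so H_1 ≅ 0.
  H_2: rank ker ∂_2 − rank ∂_3 = (8 − 7) − 0 = 1, and there is no ∂_3, so H_2 ≅ Z.

As a check, the Euler characteristic is 6 − 12 + 8 = 2, which agrees with 1 − 0 + 1 = 2.
(K is a triangulation of the 2-sphere S^2.)

H_0 = Z,  H_1 = 0,  H_2 = Z.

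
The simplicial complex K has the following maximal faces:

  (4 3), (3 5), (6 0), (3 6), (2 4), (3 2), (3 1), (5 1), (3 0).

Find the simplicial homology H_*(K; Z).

H_0 ≅ Z,  H_1 ≅ Z^3.

K has 7 vertices, 9 edges.
rank ∂_0 = 0, rank ∂_1 = 6 ⇒ b_0 = 7 − 0 − 6 = 1; all invariant factors of ∂_1 are 1 so no torsion. So H_0 = Z.
rank ∂_1 = 6, rank ∂_2 = 0 ⇒ b_1 = 9 − 6 − 0 = 3. So H_1 = Z^3.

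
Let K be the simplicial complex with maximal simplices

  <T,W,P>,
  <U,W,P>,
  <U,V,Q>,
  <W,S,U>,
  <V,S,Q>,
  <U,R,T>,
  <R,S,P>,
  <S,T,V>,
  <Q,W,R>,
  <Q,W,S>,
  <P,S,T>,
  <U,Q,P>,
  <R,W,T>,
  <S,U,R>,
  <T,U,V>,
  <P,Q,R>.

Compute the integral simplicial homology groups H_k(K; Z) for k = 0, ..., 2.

We work with the vertex ordering P < Q < R < S < T < U < V < W. The simplices of K, each written with vertices in increasing order, are:

  0-simplices (8): P, Q, R, S, T, U, V, W
  1-simplices (24): PQ, PR, PS, PT, PU, PW, QR, QS, QU, QV, QW, RS, RT, RU, RW, ST, SU, SV, SW, TU, TV, TW, UV, UW
  2-simplices (16): PQR, PQU, PRS, PST, PTW, PUW, QRW, QSV, QSW, QUV, RSU, RTU, RTW, STV, SUW, TUV

so the chain groups are C_0 ≅ Z^8, C_1 ≅ Z^24, C_2 ≅ Z^16.

The boundary map ∂_1: C_1 → C_0 maps an edge to its endpoints' difference, ∂[p,q] = q − p.
The resulting 8×24 matrix has rank 7, and its Smith normal form has invariant factors (1,1,1,1,1,1,1).

The boundary map ∂_2: C_2 → C_1 maps a triangle to the signed sum of its edges. For instance
  ∂QSW = SW − QW + QS,
  ∂QSV = SV − QV + QS.
As a 24×16 matrix over Z this has rank 15, with invariant factors (1,1,1,1,1,1,1,1,1,1,1,1,1,1,1).

From H_k ≅ ker(∂_k) / im(∂_{k+1}) we obtain:

  H_0: rank C_0 − rank ∂_1 = 8 − 7 = 1, and the invariant factors of ∂_1 are all 1, so H_0 = Z.
  H_1: rank ker ∂_1 − rank ∂_2 = (24 − 7) − 15 = 2, and the invariant factors of ∂_2 are all 1, so H_1 = Z^2.
  H_2: rank ker ∂_2 − rank ∂_3 = (16 − 15) − 0 = 1, and there is no ∂_3, so H_2 = Z.

H_0 = Z,  H_1 = Z^2,  H_2 = Z.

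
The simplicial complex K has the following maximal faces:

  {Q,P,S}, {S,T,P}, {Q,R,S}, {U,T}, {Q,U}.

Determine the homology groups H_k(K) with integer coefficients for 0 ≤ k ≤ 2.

Take the total order P < Q < R < S < T < U on the vertex set. Then K (dimension 2) consists of the simplices:

  0-simplices (6): P, Q, R, S, T, U
  1-simplices (9): PQ, PS, PT, QR, QS, QU, RS, ST, TU
  2-simplices (3): PQS, PST, QRS

giving chain groups C_0 ≅ Z^6, C_1 ≅ Z^9, C_2 ≅ Z^3.

Boundary ∂_1: C_1 → C_0 maps an edge to its endpoints' difference, ∂[p,q] = q − p. For instance
  ∂PS = S − P.
This gives a 6×9 integer matrix of rank 5; reducing to Smith normal form yields diagonal entries (1,1,1,1,1).

The boundary map ∂_2: C_2 → C_1 maps a triangle to the signed sum of its edges. For instance
  ∂PST = ST − PT + PS,
  ∂PQS = QS − PS + PQ.
As a 9×3 matrix over Z this has rank 3, with invariant factors (1,1,1).

Reading off H_k = ker ∂_k / im ∂_{k+1}:

  H_0: rank C_0 − rank ∂_1 = 6 − 5 = 1, and the invariant factors of ∂_1 are all 1, so H_0 = Z.
  H_1: rank ker ∂_1 − rank ∂_2 = (9 − 5) − 3 = 1, and the invariant factors of ∂_2 are all 1, so H_1 = Z.
  H_2: rank ker ∂_2 − rank ∂_3 = (3 − 3) − 0 = 0, and there is no ∂_3, so H_2 = 0.

H_0 = Z,  H_1 = Z,  H_2 = 0.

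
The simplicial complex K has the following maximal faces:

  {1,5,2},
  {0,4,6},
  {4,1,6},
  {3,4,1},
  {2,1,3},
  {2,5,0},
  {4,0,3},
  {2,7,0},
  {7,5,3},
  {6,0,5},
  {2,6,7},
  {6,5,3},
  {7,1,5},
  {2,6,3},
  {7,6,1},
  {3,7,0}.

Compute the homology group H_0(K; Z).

H_0 = Z.

Order the vertices as 0 < 1 < 2 < 3 < 4 < 5 < 6 < 7. Listing each simplex with vertices in this order, K has dimension 2 with simplices:

  0-simplices (8): [0], [1], [2], [3], [4], [5], [6], [7]
  1-simplices (24): (24 of them)
  2-simplices (16): [0,2,5], [0,2,7], [0,3,4], [0,3,7], [0,4,6], [0,5,6], [1,2,3], [1,2,5], [1,3,4], [1,4,6], [1,5,7], [1,6,7], [2,3,6], [2,6,7], [3,5,6], [3,5,7]

so the chain groups are C_0 ≅ Z^8, C_1 ≅ Z^24, C_2 ≅ Z^16.

Boundary ∂_1: C_1 → C_0 maps an edge to its endpoints' difference, ∂[p,q] = q − p. For instance
  ∂[2,3] = [3] − [2].
The 8×24 boundary matrix has rank 7 and Smith normal form diag(1,1,1,1,1,1,1).

Boundary ∂_2: C_2 → C_1 maps a triangle to the signed sum of its edges. For instance
  ∂[1,2,5] = [2,5] − [1,5] + [1,2],
  ∂[2,3,6] = [3,6] − [2,6] + [2,3].
This gives a 24×16 integer matrix of rank 15; reducing to Smith normal form yields diagonal entries (1,1,1,1,1,1,1,1,1,1,1,1,1,1,1).

Reading off H_k = ker ∂_k / im ∂_{k+1}:

  H_0: rank C_0 − rank ∂_1 = 8 − 7 = 1, and the invariant factors of ∂_1 are all 1, so H_0 ≅ Z.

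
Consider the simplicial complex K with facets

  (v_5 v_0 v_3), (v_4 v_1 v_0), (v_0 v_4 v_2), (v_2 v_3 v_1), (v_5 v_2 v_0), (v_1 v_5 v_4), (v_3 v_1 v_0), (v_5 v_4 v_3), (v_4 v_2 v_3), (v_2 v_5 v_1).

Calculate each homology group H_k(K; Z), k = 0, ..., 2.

H_0 = Z,  H_1 = Z/2,  H_2 = 0.

Take the total order v_0 < v_1 < v_2 < v_3 < v_4 < v_5 on the vertex set. Then K (dimension 2) consists of the simplices:

  0-simplices (6): [v_0], [v_1], [v_2], [v_3], [v_4], [v_5]
  1-simplices (15): (15 of them)
  2-simplices (10): [v_0,v_1,v_3], [v_0,v_1,v_4], [v_0,v_2,v_4], [v_0,v_2,v_5], [v_0,v_3,v_5], [v_1,v_2,v_3], [v_1,v_2,v_5], [v_1,v_4,v_5], [v_2,v_3,v_4], [v_3,v_4,v_5]

so the chain groups are C_0 ≅ Z^6, C_1 ≅ Z^15, C_2 ≅ Z^10.

Boundary ∂_1: C_1 → C_0 is given by ∂[p,q] = [q] − [p].
The resulting 6×15 matrix has rank 5, and its Smith normal form has invariant factors (1,1,1,1,1).

Boundary ∂_2: C_2 → C_1 sends each 2-simplex [p,q,r] to [q,r] − [p,r] + [p,q]. For instance
  ∂[v_0,v_2,v_5] = [v_2,v_5] − [v_0,v_5] + [v_0,v_2],
  ∂[v_1,v_2,v_3] = [v_2,v_3] − [v_1,v_3] + [v_1,v_2].
The 15×10 boundary matrix has rank 10 and Smith normal form diag(1,1,1,1,1,1,1,1,1,2).

Computing H_k = (kernel of ∂_k) / (image of ∂_{k+1}):

  H_0: rank C_0 − rank ∂_1 = 6 − 5 = 1, and the invariant factors of ∂_1 are all 1, so H_0 ≅ Z.
  H_1: rank ker ∂_1 − rank ∂_2 = (15 − 5) − 10 = 0, and ∂_2 has invariant factor 2 > 1, so H_1 ≅ Z/2.
  H_2: rank ker ∂_2 − rank ∂_3 = (10 − 10) − 0 = 0, and there is no ∂_3, so H_2 ≅ 0.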